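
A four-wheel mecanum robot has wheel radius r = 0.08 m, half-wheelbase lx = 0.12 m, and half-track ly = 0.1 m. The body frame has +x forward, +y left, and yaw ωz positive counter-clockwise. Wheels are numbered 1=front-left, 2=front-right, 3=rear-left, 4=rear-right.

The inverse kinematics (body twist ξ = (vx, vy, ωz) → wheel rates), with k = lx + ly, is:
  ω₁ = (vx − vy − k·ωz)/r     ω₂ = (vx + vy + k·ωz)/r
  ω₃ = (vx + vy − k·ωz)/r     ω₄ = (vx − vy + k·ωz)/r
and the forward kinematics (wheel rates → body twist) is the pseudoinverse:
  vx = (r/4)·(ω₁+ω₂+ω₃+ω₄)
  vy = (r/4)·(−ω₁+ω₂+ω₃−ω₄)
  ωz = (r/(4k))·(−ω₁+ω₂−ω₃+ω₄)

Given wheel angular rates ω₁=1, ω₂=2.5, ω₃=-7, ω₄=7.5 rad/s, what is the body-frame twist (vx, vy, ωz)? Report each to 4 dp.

k = lx + ly = 0.12 + 0.1 = 0.2200
ω₁+ω₂+ω₃+ω₄ = 4.0000  →  vx = (0.08/4)·4.0000 = 0.0800
−ω₁+ω₂+ω₃−ω₄ = -13.0000  →  vy = (0.08/4)·-13.0000 = -0.2600
−ω₁+ω₂−ω₃+ω₄ = 16.0000  →  ωz = (0.08/0.8800)·16.0000 = 1.4545

(0.0800, -0.2600, 1.4545)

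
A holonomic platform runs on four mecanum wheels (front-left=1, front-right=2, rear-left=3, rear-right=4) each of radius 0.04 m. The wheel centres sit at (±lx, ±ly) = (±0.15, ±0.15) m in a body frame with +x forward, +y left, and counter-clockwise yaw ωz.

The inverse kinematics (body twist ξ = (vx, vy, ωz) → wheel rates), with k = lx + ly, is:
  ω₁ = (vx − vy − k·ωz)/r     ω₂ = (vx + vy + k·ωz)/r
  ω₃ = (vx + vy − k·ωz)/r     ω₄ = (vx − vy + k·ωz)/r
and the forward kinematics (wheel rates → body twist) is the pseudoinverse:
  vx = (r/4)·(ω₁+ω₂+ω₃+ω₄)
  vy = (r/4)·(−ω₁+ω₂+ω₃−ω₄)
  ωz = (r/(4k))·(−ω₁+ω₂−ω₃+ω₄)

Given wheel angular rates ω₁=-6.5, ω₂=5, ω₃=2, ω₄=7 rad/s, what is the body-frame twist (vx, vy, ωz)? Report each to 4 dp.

k = lx + ly = 0.15 + 0.15 = 0.3000
ω₁+ω₂+ω₃+ω₄ = 7.5000  →  vx = (0.04/4)·7.5000 = 0.0750
−ω₁+ω₂+ω₃−ω₄ = 6.5000  →  vy = (0.04/4)·6.5000 = 0.0650
−ω₁+ω₂−ω₃+ω₄ = 16.5000  →  ωz = (0.04/1.2000)·16.5000 = 0.5500

(0.0750, 0.0650, 0.5500)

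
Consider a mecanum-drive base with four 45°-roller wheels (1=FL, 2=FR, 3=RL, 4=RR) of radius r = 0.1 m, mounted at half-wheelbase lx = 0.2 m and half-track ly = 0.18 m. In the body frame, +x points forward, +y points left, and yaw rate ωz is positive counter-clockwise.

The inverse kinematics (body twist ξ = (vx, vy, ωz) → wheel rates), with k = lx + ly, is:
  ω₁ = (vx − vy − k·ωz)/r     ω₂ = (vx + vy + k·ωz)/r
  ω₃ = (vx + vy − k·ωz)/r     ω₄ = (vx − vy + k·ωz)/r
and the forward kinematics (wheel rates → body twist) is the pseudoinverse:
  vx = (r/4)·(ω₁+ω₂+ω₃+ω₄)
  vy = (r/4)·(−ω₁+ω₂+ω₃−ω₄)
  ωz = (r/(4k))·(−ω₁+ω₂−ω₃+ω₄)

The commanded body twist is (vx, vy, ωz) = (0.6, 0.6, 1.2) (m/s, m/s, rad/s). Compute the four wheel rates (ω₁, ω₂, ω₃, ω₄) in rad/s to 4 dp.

k = lx + ly = 0.2 + 0.18 = 0.3800;  k·ωz = 0.3800·1.2 = 0.4560
ω₁ (FL) = (vx − vy − k·ωz)/r = -0.4560/0.1 = -4.5600
ω₂ (FR) = (vx + vy + k·ωz)/r = 1.6560/0.1 = 16.5600
ω₃ (RL) = (vx + vy − k·ωz)/r = 0.7440/0.1 = 7.4400
ω₄ (RR) = (vx − vy + k·ωz)/r = 0.4560/0.1 = 4.5600

(-4.5600, 16.5600, 7.4400, 4.5600)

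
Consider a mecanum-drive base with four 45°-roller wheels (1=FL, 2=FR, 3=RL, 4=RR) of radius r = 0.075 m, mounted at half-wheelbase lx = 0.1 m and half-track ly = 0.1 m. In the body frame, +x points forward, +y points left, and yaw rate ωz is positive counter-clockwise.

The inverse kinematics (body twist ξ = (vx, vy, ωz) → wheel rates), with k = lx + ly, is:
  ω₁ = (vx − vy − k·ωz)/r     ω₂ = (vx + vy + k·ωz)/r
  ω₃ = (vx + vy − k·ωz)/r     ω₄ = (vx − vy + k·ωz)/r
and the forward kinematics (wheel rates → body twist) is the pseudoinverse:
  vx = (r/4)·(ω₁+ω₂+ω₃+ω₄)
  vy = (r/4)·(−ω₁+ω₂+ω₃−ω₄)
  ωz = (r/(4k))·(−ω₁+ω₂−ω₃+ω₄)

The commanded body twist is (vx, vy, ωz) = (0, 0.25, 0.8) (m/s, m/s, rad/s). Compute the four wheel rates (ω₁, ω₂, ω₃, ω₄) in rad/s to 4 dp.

k = lx + ly = 0.1 + 0.1 = 0.2000;  k·ωz = 0.2000·0.8 = 0.1600
ω₁ (FL) = (vx − vy − k·ωz)/r = -0.4100/0.075 = -5.4667
ω₂ (FR) = (vx + vy + k·ωz)/r = 0.4100/0.075 = 5.4667
ω₃ (RL) = (vx + vy − k·ωz)/r = 0.0900/0.075 = 1.2000
ω₄ (RR) = (vx − vy + k·ωz)/r = -0.0900/0.075 = -1.2000

(-5.4667, 5.4667, 1.2000, -1.2000)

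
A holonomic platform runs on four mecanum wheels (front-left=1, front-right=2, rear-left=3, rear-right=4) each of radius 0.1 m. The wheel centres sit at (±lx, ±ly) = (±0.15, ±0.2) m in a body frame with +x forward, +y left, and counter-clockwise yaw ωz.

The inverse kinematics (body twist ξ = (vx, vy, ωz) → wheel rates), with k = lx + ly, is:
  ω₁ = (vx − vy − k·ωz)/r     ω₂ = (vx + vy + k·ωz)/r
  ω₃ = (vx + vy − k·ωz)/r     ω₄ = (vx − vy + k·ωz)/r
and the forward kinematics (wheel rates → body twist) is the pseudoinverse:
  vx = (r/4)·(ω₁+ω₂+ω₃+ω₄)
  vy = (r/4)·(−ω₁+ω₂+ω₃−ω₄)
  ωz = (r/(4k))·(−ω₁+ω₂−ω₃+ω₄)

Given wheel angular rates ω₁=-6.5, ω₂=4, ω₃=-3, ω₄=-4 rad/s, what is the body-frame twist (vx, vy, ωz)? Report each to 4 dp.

k = lx + ly = 0.15 + 0.2 = 0.3500
ω₁+ω₂+ω₃+ω₄ = -9.5000  →  vx = (0.1/4)·-9.5000 = -0.2375
−ω₁+ω₂+ω₃−ω₄ = 11.5000  →  vy = (0.1/4)·11.5000 = 0.2875
−ω₁+ω₂−ω₃+ω₄ = 9.5000  →  ωz = (0.1/1.4000)·9.5000 = 0.6786

(-0.2375, 0.2875, 0.6786)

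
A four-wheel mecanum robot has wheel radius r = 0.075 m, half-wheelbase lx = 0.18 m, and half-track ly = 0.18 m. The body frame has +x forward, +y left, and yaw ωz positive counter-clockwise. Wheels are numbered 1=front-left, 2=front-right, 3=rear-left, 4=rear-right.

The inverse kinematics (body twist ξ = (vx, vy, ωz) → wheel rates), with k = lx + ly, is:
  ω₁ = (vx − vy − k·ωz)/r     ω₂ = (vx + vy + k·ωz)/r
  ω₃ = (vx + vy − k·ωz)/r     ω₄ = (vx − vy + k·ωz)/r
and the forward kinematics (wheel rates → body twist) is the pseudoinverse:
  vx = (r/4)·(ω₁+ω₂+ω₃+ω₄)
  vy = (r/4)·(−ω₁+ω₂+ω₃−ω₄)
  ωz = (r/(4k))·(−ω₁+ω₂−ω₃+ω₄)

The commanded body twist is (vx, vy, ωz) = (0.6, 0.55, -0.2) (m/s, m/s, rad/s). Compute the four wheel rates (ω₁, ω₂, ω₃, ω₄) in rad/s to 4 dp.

(1.6267, 14.3733, 16.2933, -0.2933)

k = lx + ly = 0.18 + 0.18 = 0.3600;  k·ωz = 0.3600·-0.2 = -0.0720
ω₁ (FL) = (vx − vy − k·ωz)/r = 0.1220/0.075 = 1.6267
ω₂ (FR) = (vx + vy + k·ωz)/r = 1.0780/0.075 = 14.3733
ω₃ (RL) = (vx + vy − k·ωz)/r = 1.2220/0.075 = 16.2933
ω₄ (RR) = (vx − vy + k·ωz)/r = -0.0220/0.075 = -0.2933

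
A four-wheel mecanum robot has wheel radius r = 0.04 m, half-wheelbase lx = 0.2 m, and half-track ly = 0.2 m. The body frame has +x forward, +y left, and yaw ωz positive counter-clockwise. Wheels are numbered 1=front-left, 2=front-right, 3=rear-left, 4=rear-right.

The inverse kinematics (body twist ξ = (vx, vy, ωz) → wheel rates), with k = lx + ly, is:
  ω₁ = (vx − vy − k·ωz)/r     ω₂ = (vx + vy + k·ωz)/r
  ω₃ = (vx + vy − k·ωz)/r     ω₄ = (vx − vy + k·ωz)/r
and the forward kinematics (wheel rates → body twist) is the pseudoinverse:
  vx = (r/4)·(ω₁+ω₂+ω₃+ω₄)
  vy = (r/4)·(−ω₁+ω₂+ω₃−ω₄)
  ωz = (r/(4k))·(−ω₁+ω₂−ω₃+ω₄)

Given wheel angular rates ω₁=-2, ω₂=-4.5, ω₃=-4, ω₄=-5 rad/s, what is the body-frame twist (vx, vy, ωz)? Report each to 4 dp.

(-0.1550, -0.0150, -0.0875)

k = lx + ly = 0.2 + 0.2 = 0.4000
ω₁+ω₂+ω₃+ω₄ = -15.5000  →  vx = (0.04/4)·-15.5000 = -0.1550
−ω₁+ω₂+ω₃−ω₄ = -1.5000  →  vy = (0.04/4)·-1.5000 = -0.0150
−ω₁+ω₂−ω₃+ω₄ = -3.5000  →  ωz = (0.04/1.6000)·-3.5000 = -0.0875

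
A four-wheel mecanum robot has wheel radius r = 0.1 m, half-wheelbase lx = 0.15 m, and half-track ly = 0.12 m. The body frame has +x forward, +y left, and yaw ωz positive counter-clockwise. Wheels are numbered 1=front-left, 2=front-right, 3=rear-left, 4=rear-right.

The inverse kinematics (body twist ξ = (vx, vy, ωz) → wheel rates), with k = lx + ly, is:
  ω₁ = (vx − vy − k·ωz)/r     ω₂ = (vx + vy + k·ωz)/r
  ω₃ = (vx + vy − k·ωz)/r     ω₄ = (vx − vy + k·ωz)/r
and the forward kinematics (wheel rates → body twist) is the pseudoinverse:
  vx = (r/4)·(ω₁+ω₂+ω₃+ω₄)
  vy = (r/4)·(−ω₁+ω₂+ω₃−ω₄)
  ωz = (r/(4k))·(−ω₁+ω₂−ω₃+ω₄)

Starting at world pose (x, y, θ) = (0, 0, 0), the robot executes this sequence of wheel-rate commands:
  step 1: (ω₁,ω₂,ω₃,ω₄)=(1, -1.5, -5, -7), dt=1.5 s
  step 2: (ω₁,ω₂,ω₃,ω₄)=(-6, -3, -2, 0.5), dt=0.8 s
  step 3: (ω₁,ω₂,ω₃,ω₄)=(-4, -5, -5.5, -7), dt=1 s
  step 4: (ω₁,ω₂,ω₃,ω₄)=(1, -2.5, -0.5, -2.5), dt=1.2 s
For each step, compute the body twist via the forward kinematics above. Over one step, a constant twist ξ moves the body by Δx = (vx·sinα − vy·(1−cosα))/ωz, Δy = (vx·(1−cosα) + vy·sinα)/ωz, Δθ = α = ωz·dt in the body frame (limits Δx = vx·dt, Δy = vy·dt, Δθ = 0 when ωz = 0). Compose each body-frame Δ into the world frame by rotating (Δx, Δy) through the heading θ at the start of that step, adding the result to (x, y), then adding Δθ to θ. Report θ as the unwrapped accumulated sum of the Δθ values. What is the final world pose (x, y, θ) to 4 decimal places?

(-1.2606, 0.4646, -1.0602)

step 1: ξ=(vx,vy,ωz)=(-0.3125, -0.0125, -0.4167), dt=1.5 → body Δ=(-0.4445, 0.1242, -0.6250) → world pose (-0.4445, 0.1242, -0.6250)
step 2: ξ=(vx,vy,ωz)=(-0.2625, 0.0125, 0.5093), dt=0.8 → body Δ=(-0.2062, -0.0325, 0.4074) → world pose (-0.6307, 0.2186, -0.2176)
step 3: ξ=(vx,vy,ωz)=(-0.5375, 0.0125, -0.2315), dt=1.0 → body Δ=(-0.5313, 0.0743, -0.2315) → world pose (-1.1334, 0.4058, -0.4491)
step 4: ξ=(vx,vy,ωz)=(-0.1125, -0.0375, -0.5093), dt=1.2 → body Δ=(-0.1401, -0.0023, -0.6111) → world pose (-1.2606, 0.4646, -1.0602)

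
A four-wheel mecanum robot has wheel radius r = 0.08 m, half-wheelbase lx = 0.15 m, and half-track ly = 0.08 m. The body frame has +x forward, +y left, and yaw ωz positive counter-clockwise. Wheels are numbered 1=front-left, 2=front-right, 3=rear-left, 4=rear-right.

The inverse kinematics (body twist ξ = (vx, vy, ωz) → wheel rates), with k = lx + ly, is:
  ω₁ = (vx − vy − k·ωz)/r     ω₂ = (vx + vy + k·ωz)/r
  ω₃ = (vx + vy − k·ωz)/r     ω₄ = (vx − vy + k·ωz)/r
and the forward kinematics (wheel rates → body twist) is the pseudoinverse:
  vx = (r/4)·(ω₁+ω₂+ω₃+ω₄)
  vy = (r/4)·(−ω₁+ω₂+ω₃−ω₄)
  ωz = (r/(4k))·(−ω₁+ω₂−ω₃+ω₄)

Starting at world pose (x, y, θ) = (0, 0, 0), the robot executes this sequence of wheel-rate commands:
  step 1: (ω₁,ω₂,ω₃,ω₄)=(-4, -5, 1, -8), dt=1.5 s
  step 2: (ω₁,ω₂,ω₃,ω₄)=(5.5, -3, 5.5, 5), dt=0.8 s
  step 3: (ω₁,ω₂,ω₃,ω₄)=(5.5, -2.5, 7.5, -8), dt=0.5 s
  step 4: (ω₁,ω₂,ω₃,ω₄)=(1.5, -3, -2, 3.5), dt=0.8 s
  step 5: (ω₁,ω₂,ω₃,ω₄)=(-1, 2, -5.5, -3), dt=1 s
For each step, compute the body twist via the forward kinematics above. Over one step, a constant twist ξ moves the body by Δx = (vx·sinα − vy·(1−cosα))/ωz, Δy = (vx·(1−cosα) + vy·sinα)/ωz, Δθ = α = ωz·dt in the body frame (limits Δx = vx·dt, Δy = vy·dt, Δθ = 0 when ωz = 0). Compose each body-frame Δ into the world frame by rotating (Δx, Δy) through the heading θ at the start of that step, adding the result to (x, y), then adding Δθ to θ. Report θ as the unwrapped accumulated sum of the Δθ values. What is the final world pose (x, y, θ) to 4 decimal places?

step 1: ξ=(vx,vy,ωz)=(-0.3200, 0.1600, -0.8696), dt=1.5 → body Δ=(-0.2195, 0.4486, -1.3043) → world pose (-0.2195, 0.4486, -1.3043)
step 2: ξ=(vx,vy,ωz)=(0.2600, -0.1600, -0.7826), dt=0.8 → body Δ=(0.1559, -0.1828, -0.6261) → world pose (-0.3548, 0.2501, -1.9304)
step 3: ξ=(vx,vy,ωz)=(0.0500, 0.1500, -2.0435), dt=0.5 → body Δ=(0.0560, 0.0509, -1.0217) → world pose (-0.3268, 0.1798, -2.9522)
step 4: ξ=(vx,vy,ωz)=(0.0000, -0.2000, 0.0870), dt=0.8 → body Δ=(0.0056, -0.1599, 0.0696) → world pose (-0.3624, 0.3357, -2.8826)
step 5: ξ=(vx,vy,ωz)=(-0.1500, 0.0100, 0.4783), dt=1.0 → body Δ=(-0.1467, -0.0256, 0.4783) → world pose (-0.2271, 0.3980, -2.4043)

(-0.2271, 0.3980, -2.4043)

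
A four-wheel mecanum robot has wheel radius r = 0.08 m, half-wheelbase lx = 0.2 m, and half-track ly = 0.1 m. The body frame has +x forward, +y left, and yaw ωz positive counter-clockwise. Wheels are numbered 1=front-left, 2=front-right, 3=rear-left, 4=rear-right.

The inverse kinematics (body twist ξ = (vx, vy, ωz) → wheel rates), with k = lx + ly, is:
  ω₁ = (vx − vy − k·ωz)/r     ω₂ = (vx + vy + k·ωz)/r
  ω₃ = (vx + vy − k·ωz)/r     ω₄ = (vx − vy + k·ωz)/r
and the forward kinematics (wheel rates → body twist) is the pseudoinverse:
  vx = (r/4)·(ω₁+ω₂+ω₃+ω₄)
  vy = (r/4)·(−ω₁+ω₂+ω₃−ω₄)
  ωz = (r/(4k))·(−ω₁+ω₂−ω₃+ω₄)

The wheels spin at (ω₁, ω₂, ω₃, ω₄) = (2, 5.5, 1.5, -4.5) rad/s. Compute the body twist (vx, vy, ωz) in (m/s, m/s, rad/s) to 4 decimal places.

k = lx + ly = 0.2 + 0.1 = 0.3000
ω₁+ω₂+ω₃+ω₄ = 4.5000  →  vx = (0.08/4)·4.5000 = 0.0900
−ω₁+ω₂+ω₃−ω₄ = 9.5000  →  vy = (0.08/4)·9.5000 = 0.1900
−ω₁+ω₂−ω₃+ω₄ = -2.5000  →  ωz = (0.08/1.2000)·-2.5000 = -0.1667

(0.0900, 0.1900, -0.1667)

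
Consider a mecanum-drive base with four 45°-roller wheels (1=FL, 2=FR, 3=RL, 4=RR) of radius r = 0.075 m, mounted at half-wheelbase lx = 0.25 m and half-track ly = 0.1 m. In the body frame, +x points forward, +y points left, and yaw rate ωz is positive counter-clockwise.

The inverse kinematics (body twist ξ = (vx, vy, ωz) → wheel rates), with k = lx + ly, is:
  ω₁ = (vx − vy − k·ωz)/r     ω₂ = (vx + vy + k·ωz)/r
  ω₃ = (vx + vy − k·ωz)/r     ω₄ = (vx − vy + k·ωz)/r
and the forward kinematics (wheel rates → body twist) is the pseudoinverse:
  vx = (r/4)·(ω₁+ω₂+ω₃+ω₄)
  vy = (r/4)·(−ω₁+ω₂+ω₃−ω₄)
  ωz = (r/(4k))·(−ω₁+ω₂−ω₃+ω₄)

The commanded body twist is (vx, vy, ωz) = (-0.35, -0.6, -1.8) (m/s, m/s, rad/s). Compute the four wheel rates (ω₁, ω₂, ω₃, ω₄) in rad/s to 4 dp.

(11.7333, -21.0667, -4.2667, -5.0667)

k = lx + ly = 0.25 + 0.1 = 0.3500;  k·ωz = 0.3500·-1.8 = -0.6300
ω₁ (FL) = (vx − vy − k·ωz)/r = 0.8800/0.075 = 11.7333
ω₂ (FR) = (vx + vy + k·ωz)/r = -1.5800/0.075 = -21.0667
ω₃ (RL) = (vx + vy − k·ωz)/r = -0.3200/0.075 = -4.2667
ω₄ (RR) = (vx − vy + k·ωz)/r = -0.3800/0.075 = -5.0667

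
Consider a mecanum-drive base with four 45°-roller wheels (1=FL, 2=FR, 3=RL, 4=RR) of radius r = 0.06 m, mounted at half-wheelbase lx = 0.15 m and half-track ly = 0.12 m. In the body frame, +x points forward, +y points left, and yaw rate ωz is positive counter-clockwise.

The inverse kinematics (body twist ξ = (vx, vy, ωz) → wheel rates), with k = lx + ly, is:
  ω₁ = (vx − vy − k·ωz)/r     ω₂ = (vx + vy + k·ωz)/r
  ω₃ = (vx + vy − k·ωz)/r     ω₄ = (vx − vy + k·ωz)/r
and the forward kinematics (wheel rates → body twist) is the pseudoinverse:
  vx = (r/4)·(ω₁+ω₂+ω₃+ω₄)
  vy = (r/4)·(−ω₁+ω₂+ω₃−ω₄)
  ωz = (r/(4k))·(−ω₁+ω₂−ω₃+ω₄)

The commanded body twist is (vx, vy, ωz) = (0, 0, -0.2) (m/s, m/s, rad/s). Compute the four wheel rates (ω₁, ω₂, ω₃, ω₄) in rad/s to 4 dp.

k = lx + ly = 0.15 + 0.12 = 0.2700;  k·ωz = 0.2700·-0.2 = -0.0540
ω₁ (FL) = (vx − vy − k·ωz)/r = 0.0540/0.06 = 0.9000
ω₂ (FR) = (vx + vy + k·ωz)/r = -0.0540/0.06 = -0.9000
ω₃ (RL) = (vx + vy − k·ωz)/r = 0.0540/0.06 = 0.9000
ω₄ (RR) = (vx − vy + k·ωz)/r = -0.0540/0.06 = -0.9000

(0.9000, -0.9000, 0.9000, -0.9000)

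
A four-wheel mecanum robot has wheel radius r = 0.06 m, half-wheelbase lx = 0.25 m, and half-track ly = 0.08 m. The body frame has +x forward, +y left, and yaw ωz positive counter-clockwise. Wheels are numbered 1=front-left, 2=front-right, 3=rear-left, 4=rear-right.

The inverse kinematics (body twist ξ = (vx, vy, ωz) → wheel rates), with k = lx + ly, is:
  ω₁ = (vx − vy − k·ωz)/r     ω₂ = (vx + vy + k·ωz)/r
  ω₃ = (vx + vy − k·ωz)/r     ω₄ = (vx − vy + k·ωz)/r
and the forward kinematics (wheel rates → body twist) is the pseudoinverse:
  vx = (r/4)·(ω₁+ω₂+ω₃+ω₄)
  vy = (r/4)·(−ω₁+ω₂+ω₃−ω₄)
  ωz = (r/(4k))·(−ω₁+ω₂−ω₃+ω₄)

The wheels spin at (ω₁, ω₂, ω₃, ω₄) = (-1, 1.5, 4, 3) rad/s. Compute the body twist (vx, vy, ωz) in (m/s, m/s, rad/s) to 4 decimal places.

(0.1125, 0.0525, 0.0682)

k = lx + ly = 0.25 + 0.08 = 0.3300
ω₁+ω₂+ω₃+ω₄ = 7.5000  →  vx = (0.06/4)·7.5000 = 0.1125
−ω₁+ω₂+ω₃−ω₄ = 3.5000  →  vy = (0.06/4)·3.5000 = 0.0525
−ω₁+ω₂−ω₃+ω₄ = 1.5000  →  ωz = (0.06/1.3200)·1.5000 = 0.0682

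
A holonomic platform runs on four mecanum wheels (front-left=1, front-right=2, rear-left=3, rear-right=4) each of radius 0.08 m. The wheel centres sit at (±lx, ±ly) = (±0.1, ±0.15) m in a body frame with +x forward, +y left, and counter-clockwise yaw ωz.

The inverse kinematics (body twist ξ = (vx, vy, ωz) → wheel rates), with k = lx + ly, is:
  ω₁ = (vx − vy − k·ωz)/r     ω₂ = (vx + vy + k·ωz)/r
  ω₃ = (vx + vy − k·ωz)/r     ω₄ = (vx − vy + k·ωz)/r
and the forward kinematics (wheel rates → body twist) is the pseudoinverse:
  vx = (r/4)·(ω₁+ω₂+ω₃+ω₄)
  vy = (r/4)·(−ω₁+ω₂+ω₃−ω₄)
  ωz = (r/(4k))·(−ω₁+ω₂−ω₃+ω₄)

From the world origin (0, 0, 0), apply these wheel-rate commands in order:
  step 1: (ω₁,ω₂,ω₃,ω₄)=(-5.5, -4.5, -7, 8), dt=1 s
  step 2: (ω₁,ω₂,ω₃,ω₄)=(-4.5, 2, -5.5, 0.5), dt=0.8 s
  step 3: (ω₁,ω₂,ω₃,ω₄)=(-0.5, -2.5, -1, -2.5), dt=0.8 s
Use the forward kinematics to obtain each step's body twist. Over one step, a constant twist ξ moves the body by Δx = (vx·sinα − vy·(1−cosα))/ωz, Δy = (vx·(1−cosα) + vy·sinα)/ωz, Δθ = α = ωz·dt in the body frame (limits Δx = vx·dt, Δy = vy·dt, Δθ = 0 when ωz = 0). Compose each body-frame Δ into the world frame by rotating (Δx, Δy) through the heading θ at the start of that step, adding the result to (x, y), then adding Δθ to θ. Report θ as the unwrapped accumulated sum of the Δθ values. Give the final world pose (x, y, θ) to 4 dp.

(0.0738, -0.5195, 1.8560)

step 1: ξ=(vx,vy,ωz)=(-0.1800, -0.2800, 1.2800), dt=1.0 → body Δ=(0.0213, -0.3099, 1.2800) → world pose (0.0213, -0.3099, 1.2800)
step 2: ξ=(vx,vy,ωz)=(-0.1500, 0.0100, 1.0000), dt=0.8 → body Δ=(-0.1106, -0.0383, 0.8000) → world pose (0.0263, -0.4269, 2.0800)
step 3: ξ=(vx,vy,ωz)=(-0.1300, -0.0100, -0.2800), dt=0.8 → body Δ=(-0.1040, 0.0037, -0.2240) → world pose (0.0738, -0.5195, 1.8560)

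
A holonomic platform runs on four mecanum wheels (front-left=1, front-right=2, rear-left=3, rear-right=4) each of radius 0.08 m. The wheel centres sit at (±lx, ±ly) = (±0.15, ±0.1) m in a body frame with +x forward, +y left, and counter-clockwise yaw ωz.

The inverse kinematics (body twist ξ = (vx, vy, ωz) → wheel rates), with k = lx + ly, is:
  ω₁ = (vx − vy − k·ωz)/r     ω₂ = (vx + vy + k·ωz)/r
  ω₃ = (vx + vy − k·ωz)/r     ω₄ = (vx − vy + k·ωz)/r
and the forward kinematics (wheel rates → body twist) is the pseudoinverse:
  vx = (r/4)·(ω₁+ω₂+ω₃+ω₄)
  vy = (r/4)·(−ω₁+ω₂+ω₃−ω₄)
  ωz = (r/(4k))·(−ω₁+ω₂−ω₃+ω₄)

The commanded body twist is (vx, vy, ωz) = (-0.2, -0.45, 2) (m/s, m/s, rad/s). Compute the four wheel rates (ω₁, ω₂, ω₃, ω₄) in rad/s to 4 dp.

(-3.1250, -1.8750, -14.3750, 9.3750)

k = lx + ly = 0.15 + 0.1 = 0.2500;  k·ωz = 0.2500·2 = 0.5000
ω₁ (FL) = (vx − vy − k·ωz)/r = -0.2500/0.08 = -3.1250
ω₂ (FR) = (vx + vy + k·ωz)/r = -0.1500/0.08 = -1.8750
ω₃ (RL) = (vx + vy − k·ωz)/r = -1.1500/0.08 = -14.3750
ω₄ (RR) = (vx − vy + k·ωz)/r = 0.7500/0.08 = 9.3750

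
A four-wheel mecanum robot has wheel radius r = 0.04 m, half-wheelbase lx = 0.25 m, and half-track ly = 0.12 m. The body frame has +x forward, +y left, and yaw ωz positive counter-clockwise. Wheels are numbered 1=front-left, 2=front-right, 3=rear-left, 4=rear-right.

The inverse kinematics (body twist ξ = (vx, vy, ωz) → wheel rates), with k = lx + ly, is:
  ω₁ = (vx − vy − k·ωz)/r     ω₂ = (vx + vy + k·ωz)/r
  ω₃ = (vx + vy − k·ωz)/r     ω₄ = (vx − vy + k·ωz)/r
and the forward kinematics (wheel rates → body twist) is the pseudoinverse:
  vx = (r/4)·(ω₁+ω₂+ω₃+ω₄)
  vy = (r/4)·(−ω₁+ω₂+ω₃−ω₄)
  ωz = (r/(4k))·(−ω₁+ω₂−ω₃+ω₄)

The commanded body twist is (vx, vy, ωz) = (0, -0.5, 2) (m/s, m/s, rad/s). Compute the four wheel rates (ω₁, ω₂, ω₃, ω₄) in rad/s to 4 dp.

k = lx + ly = 0.25 + 0.12 = 0.3700;  k·ωz = 0.3700·2 = 0.7400
ω₁ (FL) = (vx − vy − k·ωz)/r = -0.2400/0.04 = -6.0000
ω₂ (FR) = (vx + vy + k·ωz)/r = 0.2400/0.04 = 6.0000
ω₃ (RL) = (vx + vy − k·ωz)/r = -1.2400/0.04 = -31.0000
ω₄ (RR) = (vx − vy + k·ωz)/r = 1.2400/0.04 = 31.0000

(-6.0000, 6.0000, -31.0000, 31.0000)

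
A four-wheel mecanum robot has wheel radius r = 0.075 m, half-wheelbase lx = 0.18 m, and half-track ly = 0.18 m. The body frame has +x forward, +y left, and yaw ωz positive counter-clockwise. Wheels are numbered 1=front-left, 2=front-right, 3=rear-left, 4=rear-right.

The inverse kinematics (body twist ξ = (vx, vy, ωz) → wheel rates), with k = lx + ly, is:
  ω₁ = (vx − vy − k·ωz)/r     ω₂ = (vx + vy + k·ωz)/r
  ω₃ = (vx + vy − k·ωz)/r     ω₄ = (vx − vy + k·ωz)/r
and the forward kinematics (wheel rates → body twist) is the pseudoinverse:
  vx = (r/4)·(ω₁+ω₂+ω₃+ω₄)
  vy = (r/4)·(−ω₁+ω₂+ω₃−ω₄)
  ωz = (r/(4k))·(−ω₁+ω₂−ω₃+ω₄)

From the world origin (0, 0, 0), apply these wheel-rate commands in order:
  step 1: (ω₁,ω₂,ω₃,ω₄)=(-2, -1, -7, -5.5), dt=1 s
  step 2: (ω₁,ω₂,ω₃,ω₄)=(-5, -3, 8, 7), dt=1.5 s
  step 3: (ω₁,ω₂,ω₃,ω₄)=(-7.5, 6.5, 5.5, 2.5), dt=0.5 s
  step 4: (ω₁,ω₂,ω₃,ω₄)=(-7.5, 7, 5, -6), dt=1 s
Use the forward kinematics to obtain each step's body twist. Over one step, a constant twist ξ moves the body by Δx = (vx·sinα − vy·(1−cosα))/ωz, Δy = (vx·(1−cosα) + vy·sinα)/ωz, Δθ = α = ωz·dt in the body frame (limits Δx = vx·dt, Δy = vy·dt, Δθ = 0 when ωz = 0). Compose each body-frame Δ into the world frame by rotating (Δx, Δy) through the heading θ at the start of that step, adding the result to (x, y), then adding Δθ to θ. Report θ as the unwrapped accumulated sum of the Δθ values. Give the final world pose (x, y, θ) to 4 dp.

step 1: ξ=(vx,vy,ωz)=(-0.2906, -0.0094, 0.1302), dt=1.0 → body Δ=(-0.2892, -0.0282, 0.1302) → world pose (-0.2892, -0.0282, 0.1302)
step 2: ξ=(vx,vy,ωz)=(0.1313, 0.0562, 0.0521), dt=1.5 → body Δ=(0.1934, 0.0920, 0.0781) → world pose (-0.1094, 0.0881, 0.2083)
step 3: ξ=(vx,vy,ωz)=(0.1312, 0.3187, 0.5729), dt=0.5 → body Δ=(0.0421, 0.1665, 0.2865) → world pose (-0.1027, 0.2597, 0.4948)
step 4: ξ=(vx,vy,ωz)=(-0.0281, 0.4781, 0.1823), dt=1.0 → body Δ=(-0.0714, 0.4729, 0.1823) → world pose (-0.3901, 0.6420, 0.6771)

(-0.3901, 0.6420, 0.6771)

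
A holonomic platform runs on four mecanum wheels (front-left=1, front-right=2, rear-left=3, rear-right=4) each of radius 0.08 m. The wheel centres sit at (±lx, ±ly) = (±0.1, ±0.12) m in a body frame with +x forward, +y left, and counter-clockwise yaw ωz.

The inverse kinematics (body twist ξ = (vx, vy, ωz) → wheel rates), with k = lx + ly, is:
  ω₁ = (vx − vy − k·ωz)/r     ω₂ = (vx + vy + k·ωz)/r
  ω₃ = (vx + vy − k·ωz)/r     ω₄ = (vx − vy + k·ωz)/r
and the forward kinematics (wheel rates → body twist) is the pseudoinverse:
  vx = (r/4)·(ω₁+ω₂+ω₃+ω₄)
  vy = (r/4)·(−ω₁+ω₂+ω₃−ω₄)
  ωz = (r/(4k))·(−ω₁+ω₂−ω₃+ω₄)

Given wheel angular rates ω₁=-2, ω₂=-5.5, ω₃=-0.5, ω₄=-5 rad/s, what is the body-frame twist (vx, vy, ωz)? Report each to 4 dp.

k = lx + ly = 0.1 + 0.12 = 0.2200
ω₁+ω₂+ω₃+ω₄ = -13.0000  →  vx = (0.08/4)·-13.0000 = -0.2600
−ω₁+ω₂+ω₃−ω₄ = 1.0000  →  vy = (0.08/4)·1.0000 = 0.0200
−ω₁+ω₂−ω₃+ω₄ = -8.0000  →  ωz = (0.08/0.8800)·-8.0000 = -0.7273

(-0.2600, 0.0200, -0.7273)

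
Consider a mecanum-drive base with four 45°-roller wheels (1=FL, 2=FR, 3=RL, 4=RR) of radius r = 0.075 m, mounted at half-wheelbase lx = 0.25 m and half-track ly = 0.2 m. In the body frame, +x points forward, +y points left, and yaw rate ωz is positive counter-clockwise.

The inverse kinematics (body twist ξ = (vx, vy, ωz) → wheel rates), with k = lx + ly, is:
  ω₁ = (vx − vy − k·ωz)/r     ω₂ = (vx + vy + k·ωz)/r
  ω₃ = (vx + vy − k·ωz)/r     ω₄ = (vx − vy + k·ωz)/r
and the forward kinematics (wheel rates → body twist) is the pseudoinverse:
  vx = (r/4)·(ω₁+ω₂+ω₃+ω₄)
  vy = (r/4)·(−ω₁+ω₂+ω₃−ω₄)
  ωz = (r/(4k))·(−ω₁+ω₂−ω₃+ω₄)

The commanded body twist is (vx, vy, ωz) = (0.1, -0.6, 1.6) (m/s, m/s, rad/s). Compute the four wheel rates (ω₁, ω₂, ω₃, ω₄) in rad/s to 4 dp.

k = lx + ly = 0.25 + 0.2 = 0.4500;  k·ωz = 0.4500·1.6 = 0.7200
ω₁ (FL) = (vx − vy − k·ωz)/r = -0.0200/0.075 = -0.2667
ω₂ (FR) = (vx + vy + k·ωz)/r = 0.2200/0.075 = 2.9333
ω₃ (RL) = (vx + vy − k·ωz)/r = -1.2200/0.075 = -16.2667
ω₄ (RR) = (vx − vy + k·ωz)/r = 1.4200/0.075 = 18.9333

(-0.2667, 2.9333, -16.2667, 18.9333)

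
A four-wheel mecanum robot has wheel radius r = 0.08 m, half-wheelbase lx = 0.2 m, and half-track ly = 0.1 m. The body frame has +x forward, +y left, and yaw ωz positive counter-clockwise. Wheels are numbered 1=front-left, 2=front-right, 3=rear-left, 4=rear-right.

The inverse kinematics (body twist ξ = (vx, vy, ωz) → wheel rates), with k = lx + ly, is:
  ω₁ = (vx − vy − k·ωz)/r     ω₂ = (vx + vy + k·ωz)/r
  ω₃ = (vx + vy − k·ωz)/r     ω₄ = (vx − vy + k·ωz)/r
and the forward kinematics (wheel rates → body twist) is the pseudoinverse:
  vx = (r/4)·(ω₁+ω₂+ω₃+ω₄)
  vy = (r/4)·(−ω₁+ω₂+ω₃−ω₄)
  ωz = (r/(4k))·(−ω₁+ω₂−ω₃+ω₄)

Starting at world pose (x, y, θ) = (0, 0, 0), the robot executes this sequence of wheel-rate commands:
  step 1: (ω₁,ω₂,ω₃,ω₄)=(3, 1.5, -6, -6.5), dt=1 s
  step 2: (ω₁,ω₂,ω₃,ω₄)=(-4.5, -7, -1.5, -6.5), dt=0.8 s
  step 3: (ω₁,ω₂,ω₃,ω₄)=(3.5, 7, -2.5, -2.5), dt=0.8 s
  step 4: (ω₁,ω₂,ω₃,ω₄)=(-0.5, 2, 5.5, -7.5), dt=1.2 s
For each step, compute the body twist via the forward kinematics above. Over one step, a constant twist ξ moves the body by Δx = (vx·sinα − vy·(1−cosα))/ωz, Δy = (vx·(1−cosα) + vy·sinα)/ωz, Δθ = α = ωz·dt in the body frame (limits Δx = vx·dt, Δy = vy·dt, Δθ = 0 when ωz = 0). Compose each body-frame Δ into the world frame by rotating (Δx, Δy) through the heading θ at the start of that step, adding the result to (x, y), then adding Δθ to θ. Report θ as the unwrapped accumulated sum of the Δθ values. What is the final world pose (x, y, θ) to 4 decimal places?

step 1: ξ=(vx,vy,ωz)=(-0.1600, -0.0200, -0.1333), dt=1.0 → body Δ=(-0.1609, -0.0093, -0.1333) → world pose (-0.1609, -0.0093, -0.1333)
step 2: ξ=(vx,vy,ωz)=(-0.3900, 0.0500, -0.5000), dt=0.8 → body Δ=(-0.2959, 0.1005, -0.4000) → world pose (-0.4407, 0.1297, -0.5333)
step 3: ξ=(vx,vy,ωz)=(0.1100, 0.0700, 0.2333), dt=0.8 → body Δ=(0.0823, 0.0639, 0.1867) → world pose (-0.3374, 0.1428, -0.3467)
step 4: ξ=(vx,vy,ωz)=(-0.0100, 0.3100, -0.7000), dt=1.2 → body Δ=(0.1366, 0.3345, -0.8400) → world pose (-0.0952, 0.4110, -1.1867)

(-0.0952, 0.4110, -1.1867)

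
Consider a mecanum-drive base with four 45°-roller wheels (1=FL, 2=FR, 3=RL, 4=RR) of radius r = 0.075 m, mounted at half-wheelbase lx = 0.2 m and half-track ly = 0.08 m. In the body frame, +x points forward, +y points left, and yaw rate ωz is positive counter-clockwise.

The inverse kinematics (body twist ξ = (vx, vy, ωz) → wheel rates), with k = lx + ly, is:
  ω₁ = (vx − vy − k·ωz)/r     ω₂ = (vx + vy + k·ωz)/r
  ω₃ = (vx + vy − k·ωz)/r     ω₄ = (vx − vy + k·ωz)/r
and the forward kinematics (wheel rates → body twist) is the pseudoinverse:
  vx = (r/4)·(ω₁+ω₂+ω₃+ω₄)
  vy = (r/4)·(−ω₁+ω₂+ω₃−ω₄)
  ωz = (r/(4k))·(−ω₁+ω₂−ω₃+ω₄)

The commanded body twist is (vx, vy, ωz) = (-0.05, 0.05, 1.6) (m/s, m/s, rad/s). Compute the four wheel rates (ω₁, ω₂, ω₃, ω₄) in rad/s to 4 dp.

k = lx + ly = 0.2 + 0.08 = 0.2800;  k·ωz = 0.2800·1.6 = 0.4480
ω₁ (FL) = (vx − vy − k·ωz)/r = -0.5480/0.075 = -7.3067
ω₂ (FR) = (vx + vy + k·ωz)/r = 0.4480/0.075 = 5.9733
ω₃ (RL) = (vx + vy − k·ωz)/r = -0.4480/0.075 = -5.9733
ω₄ (RR) = (vx − vy + k·ωz)/r = 0.3480/0.075 = 4.6400

(-7.3067, 5.9733, -5.9733, 4.6400)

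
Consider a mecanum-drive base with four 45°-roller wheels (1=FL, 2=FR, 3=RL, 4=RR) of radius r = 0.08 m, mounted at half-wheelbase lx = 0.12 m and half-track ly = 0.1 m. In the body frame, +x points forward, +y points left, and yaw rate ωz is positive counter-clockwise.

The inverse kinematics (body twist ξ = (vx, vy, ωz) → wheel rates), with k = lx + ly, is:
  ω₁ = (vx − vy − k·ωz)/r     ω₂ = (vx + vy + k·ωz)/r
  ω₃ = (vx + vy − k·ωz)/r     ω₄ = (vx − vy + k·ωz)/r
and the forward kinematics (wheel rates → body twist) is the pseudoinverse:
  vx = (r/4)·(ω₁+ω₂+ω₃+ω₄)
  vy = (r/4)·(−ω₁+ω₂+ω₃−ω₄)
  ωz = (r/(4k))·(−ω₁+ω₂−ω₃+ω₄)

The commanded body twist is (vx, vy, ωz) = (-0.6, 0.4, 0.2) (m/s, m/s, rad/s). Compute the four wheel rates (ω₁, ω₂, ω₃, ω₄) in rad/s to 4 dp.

(-13.0500, -1.9500, -3.0500, -11.9500)

k = lx + ly = 0.12 + 0.1 = 0.2200;  k·ωz = 0.2200·0.2 = 0.0440
ω₁ (FL) = (vx − vy − k·ωz)/r = -1.0440/0.08 = -13.0500
ω₂ (FR) = (vx + vy + k·ωz)/r = -0.1560/0.08 = -1.9500
ω₃ (RL) = (vx + vy − k·ωz)/r = -0.2440/0.08 = -3.0500
ω₄ (RR) = (vx − vy + k·ωz)/r = -0.9560/0.08 = -11.9500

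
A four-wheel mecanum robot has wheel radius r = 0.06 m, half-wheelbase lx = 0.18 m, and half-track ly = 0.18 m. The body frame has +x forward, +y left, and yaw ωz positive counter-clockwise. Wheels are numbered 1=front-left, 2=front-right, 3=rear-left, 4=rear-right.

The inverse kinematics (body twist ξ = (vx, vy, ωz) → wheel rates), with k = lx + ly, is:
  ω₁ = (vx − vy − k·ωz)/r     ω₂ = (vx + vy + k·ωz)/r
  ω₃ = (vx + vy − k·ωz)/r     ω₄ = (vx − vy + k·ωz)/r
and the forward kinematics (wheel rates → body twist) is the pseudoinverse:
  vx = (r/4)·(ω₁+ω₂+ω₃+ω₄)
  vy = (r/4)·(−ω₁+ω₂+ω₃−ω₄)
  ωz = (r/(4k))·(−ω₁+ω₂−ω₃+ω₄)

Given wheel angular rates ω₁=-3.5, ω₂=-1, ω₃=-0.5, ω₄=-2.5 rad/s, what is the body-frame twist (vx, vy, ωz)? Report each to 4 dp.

(-0.1125, 0.0675, 0.0208)

k = lx + ly = 0.18 + 0.18 = 0.3600
ω₁+ω₂+ω₃+ω₄ = -7.5000  →  vx = (0.06/4)·-7.5000 = -0.1125
−ω₁+ω₂+ω₃−ω₄ = 4.5000  →  vy = (0.06/4)·4.5000 = 0.0675
−ω₁+ω₂−ω₃+ω₄ = 0.5000  →  ωz = (0.06/1.4400)·0.5000 = 0.0208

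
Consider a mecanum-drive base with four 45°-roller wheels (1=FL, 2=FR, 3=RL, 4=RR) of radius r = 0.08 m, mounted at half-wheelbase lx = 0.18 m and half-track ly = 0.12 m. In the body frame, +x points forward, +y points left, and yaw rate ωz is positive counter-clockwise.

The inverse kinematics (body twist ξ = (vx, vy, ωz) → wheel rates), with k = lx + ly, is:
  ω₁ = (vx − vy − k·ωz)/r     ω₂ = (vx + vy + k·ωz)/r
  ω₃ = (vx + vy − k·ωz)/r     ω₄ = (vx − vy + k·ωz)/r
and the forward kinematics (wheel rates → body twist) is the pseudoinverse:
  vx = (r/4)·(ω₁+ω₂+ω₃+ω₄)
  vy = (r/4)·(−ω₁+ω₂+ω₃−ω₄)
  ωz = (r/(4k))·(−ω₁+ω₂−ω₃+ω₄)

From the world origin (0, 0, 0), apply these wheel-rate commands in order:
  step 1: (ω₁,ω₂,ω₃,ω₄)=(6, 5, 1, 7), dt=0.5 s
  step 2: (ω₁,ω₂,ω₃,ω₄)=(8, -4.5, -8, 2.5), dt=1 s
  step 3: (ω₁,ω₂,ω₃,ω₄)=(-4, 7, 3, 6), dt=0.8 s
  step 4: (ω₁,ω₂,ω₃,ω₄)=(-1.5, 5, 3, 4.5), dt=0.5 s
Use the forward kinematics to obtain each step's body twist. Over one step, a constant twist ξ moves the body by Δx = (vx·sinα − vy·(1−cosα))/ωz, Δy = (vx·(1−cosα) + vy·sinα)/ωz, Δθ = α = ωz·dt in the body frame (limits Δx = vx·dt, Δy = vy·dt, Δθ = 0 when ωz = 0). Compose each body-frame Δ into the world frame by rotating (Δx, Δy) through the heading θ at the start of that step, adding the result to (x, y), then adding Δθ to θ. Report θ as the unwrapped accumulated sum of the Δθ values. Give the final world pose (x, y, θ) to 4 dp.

(0.3514, -0.2089, 1.0467)

step 1: ξ=(vx,vy,ωz)=(0.3800, -0.1400, 0.3333), dt=0.5 → body Δ=(0.1949, -0.0539, 0.1667) → world pose (0.1949, -0.0539, 0.1667)
step 2: ξ=(vx,vy,ωz)=(-0.0400, -0.4600, -0.1333), dt=1.0 → body Δ=(-0.0705, -0.4560, -0.1333) → world pose (0.2011, -0.5152, 0.0333)
step 3: ξ=(vx,vy,ωz)=(0.2400, 0.1600, 0.9333), dt=0.8 → body Δ=(0.1290, 0.1848, 0.7467) → world pose (0.3239, -0.3262, 0.7800)
step 4: ξ=(vx,vy,ωz)=(0.2200, 0.1000, 0.5333), dt=0.5 → body Δ=(0.1021, 0.0640, 0.2667) → world pose (0.3514, -0.2089, 1.0467)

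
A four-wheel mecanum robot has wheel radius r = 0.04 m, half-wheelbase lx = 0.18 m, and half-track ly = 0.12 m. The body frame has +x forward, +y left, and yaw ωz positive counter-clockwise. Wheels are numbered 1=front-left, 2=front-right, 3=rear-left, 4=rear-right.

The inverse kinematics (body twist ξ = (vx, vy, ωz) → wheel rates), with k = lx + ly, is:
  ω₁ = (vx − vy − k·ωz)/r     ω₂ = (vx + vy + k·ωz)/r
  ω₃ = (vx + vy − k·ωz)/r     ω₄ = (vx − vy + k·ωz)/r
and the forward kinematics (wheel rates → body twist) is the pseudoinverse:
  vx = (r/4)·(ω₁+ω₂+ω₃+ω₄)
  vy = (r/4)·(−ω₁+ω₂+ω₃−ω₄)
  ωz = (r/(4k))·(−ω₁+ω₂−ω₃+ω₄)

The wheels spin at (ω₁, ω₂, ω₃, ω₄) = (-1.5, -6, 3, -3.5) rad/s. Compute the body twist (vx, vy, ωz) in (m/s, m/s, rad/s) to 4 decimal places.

(-0.0800, 0.0200, -0.3667)

k = lx + ly = 0.18 + 0.12 = 0.3000
ω₁+ω₂+ω₃+ω₄ = -8.0000  →  vx = (0.04/4)·-8.0000 = -0.0800
−ω₁+ω₂+ω₃−ω₄ = 2.0000  →  vy = (0.04/4)·2.0000 = 0.0200
−ω₁+ω₂−ω₃+ω₄ = -11.0000  →  ωz = (0.04/1.2000)·-11.0000 = -0.3667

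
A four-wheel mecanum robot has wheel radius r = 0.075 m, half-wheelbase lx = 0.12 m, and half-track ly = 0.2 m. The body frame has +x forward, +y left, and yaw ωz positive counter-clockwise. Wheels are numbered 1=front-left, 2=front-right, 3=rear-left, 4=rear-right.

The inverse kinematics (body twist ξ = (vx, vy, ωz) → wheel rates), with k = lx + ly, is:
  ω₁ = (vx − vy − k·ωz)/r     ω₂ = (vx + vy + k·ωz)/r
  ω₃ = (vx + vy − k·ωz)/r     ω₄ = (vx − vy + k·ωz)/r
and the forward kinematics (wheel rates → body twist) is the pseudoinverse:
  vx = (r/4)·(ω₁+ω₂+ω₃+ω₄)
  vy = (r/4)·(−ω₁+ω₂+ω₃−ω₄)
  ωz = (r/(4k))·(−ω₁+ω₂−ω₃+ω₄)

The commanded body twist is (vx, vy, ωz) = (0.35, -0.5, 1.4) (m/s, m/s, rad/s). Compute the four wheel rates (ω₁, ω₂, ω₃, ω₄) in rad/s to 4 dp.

k = lx + ly = 0.12 + 0.2 = 0.3200;  k·ωz = 0.3200·1.4 = 0.4480
ω₁ (FL) = (vx − vy − k·ωz)/r = 0.4020/0.075 = 5.3600
ω₂ (FR) = (vx + vy + k·ωz)/r = 0.2980/0.075 = 3.9733
ω₃ (RL) = (vx + vy − k·ωz)/r = -0.5980/0.075 = -7.9733
ω₄ (RR) = (vx − vy + k·ωz)/r = 1.2980/0.075 = 17.3067

(5.3600, 3.9733, -7.9733, 17.3067)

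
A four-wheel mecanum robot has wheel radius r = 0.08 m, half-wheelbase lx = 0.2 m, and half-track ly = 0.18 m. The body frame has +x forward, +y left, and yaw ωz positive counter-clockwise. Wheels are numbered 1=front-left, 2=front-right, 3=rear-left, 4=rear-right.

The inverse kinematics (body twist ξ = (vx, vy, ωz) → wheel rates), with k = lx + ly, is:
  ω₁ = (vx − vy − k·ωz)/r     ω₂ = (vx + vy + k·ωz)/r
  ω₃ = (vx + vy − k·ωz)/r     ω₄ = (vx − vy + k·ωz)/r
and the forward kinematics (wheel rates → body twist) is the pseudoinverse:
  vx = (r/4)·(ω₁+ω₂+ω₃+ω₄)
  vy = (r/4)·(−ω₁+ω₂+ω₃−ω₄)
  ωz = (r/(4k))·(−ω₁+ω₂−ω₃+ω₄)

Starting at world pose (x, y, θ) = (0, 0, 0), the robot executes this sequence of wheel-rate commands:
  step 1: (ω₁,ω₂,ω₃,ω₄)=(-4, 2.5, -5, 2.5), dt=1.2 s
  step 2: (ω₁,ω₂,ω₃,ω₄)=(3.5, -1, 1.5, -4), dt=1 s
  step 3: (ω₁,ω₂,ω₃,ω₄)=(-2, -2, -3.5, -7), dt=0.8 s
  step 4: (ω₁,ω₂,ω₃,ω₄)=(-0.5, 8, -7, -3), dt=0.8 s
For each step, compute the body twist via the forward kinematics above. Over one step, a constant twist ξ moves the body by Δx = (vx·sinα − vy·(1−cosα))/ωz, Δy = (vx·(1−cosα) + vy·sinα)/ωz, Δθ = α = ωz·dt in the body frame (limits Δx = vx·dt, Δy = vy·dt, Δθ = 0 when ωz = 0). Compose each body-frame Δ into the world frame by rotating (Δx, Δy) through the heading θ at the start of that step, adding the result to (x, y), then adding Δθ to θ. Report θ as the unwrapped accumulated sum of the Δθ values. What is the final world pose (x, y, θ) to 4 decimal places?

(-0.3914, -0.0107, 0.7368)

step 1: ξ=(vx,vy,ωz)=(-0.0800, -0.0200, 0.7368), dt=1.2 → body Δ=(-0.0740, -0.0607, 0.8842) → world pose (-0.0740, -0.0607, 0.8842)
step 2: ξ=(vx,vy,ωz)=(0.0000, 0.0200, -0.5263), dt=1.0 → body Δ=(0.0051, 0.0191, -0.5263) → world pose (-0.0855, -0.0447, 0.3579)
step 3: ξ=(vx,vy,ωz)=(-0.2900, 0.0700, -0.1842), dt=0.8 → body Δ=(-0.2270, 0.0729, -0.1474) → world pose (-0.3237, -0.0560, 0.2105)
step 4: ξ=(vx,vy,ωz)=(-0.0500, 0.0900, 0.6579), dt=0.8 → body Δ=(-0.0567, 0.0584, 0.5263) → world pose (-0.3914, -0.0107, 0.7368)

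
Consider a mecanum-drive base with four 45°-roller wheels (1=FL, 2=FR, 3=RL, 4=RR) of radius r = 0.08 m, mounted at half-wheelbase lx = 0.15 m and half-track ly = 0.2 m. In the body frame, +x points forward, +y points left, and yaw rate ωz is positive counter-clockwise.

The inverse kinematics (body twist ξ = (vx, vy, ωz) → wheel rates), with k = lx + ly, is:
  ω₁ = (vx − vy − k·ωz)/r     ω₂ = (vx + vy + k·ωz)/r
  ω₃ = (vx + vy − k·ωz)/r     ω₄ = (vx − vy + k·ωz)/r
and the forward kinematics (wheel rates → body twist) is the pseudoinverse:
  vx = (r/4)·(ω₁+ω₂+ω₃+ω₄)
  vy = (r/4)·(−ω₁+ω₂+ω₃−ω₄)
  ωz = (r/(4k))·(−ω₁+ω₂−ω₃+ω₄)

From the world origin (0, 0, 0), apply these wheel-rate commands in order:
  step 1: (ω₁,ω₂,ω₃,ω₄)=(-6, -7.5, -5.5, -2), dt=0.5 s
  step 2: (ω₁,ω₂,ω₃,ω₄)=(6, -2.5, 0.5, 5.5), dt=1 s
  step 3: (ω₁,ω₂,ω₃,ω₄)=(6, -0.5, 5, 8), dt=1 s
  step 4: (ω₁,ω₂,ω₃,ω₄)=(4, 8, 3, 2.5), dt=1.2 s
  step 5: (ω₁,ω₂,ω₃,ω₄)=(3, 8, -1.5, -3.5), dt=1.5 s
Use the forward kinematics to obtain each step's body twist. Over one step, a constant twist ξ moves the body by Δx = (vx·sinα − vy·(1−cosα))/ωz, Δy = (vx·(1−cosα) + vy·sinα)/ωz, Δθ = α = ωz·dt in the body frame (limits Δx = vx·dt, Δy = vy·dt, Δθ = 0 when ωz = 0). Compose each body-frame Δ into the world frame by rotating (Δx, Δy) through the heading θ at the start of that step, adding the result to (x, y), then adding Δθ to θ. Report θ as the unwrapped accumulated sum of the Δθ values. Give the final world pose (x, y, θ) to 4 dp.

(0.8889, -0.3799, 0.1543)

step 1: ξ=(vx,vy,ωz)=(-0.4200, -0.1000, 0.1143), dt=0.5 → body Δ=(-0.2085, -0.0560, 0.0571) → world pose (-0.2085, -0.0560, 0.0571)
step 2: ξ=(vx,vy,ωz)=(0.1900, -0.2700, -0.2000), dt=1.0 → body Δ=(0.1618, -0.2871, -0.2000) → world pose (-0.0305, -0.3334, -0.1429)
step 3: ξ=(vx,vy,ωz)=(0.3700, -0.1900, -0.2000), dt=1.0 → body Δ=(0.3486, -0.2256, -0.2000) → world pose (0.2824, -0.6063, -0.3429)
step 4: ξ=(vx,vy,ωz)=(0.3500, 0.0900, 0.2000), dt=1.2 → body Δ=(0.4031, 0.1571, 0.2400) → world pose (0.7149, -0.5939, -0.1029)
step 5: ξ=(vx,vy,ωz)=(0.1200, 0.1400, 0.1714), dt=1.5 → body Δ=(0.1512, 0.2307, 0.2571) → world pose (0.8889, -0.3799, 0.1543)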